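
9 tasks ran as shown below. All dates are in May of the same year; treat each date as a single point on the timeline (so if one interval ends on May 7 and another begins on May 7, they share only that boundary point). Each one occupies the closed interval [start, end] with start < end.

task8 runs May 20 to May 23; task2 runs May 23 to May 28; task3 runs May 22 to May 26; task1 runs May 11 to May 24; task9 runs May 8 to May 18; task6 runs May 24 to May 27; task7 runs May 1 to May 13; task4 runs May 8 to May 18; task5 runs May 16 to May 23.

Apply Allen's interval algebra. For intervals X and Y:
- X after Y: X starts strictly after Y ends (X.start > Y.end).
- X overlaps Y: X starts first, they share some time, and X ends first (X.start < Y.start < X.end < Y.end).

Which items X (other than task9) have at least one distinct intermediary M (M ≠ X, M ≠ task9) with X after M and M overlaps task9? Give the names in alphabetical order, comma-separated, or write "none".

Target task9 = [May 8, May 18].
Intermediaries M with M overlaps task9: task7.
Via task7 — items with X after task7: task2, task3, task5, task6, task8.
Union: task2, task3, task5, task6, task8.

task2, task3, task5, task6, task8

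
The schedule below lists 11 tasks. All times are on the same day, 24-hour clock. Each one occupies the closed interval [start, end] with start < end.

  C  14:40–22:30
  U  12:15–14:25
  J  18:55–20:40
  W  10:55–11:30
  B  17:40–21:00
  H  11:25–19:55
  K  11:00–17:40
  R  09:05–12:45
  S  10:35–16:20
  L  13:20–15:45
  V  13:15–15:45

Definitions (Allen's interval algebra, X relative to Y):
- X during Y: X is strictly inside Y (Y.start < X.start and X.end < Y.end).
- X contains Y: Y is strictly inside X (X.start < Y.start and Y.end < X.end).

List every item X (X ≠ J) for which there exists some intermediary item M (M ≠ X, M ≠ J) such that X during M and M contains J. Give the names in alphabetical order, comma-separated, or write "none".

B

Target J = [18:55, 20:40].
Intermediaries M with M contains J: B, C.
Via B — items with X during B: none.
Via C — items with X during C: B.
Union: B.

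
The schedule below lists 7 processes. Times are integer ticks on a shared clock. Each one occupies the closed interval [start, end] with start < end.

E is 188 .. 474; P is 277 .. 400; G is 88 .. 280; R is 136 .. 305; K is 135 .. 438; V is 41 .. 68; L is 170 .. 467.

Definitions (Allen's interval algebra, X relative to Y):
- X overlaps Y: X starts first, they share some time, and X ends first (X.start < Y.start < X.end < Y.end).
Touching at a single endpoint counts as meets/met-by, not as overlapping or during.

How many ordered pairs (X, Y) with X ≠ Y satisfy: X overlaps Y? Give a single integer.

Checking all 42 ordered pairs for relation 'overlaps'; matching pairs in alphabetical order:
(G, E): G overlaps E ✓
(G, K): G overlaps K ✓
(G, L): G overlaps L ✓
(G, P): G overlaps P ✓
(G, R): G overlaps R ✓
(K, E): K overlaps E ✓
(K, L): K overlaps L ✓
(L, E): L overlaps E ✓
(R, E): R overlaps E ✓
(R, L): R overlaps L ✓
(R, P): R overlaps P ✓
Count: 11.

11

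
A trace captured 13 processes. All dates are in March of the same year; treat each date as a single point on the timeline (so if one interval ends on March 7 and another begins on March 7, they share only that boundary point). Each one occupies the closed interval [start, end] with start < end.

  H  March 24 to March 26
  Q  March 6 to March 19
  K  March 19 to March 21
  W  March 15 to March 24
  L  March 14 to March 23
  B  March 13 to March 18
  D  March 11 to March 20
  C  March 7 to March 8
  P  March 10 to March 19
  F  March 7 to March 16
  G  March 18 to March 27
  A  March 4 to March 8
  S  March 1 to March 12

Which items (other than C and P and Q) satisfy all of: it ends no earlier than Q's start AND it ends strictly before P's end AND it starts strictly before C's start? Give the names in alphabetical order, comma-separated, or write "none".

Conditions: its end is no earlier than Q's start (X.end >= March 6) AND its end is strictly before P's end (X.end < March 19) AND its start is strictly before C's start (X.start < March 7).
A: end March 8 >= March 6? ✓; end March 8 < March 19? ✓; start March 4 < March 7? ✓ → yes.
B: end March 18 >= March 6? ✓; end March 18 < March 19? ✓; start March 13 < March 7? ✗ → no.
D: end March 20 >= March 6? ✓; end March 20 < March 19? ✗; start March 11 < March 7? ✗ → no.
F: end March 16 >= March 6? ✓; end March 16 < March 19? ✓; start March 7 < March 7? ✗ → no.
G: end March 27 >= March 6? ✓; end March 27 < March 19? ✗; start March 18 < March 7? ✗ → no.
H: end March 26 >= March 6? ✓; end March 26 < March 19? ✗; start March 24 < March 7? ✗ → no.
K: end March 21 >= March 6? ✓; end March 21 < March 19? ✗; start March 19 < March 7? ✗ → no.
L: end March 23 >= March 6? ✓; end March 23 < March 19? ✗; start March 14 < March 7? ✗ → no.
S: end March 12 >= March 6? ✓; end March 12 < March 19? ✓; start March 1 < March 7? ✓ → yes.
W: end March 24 >= March 6? ✓; end March 24 < March 19? ✗; start March 15 < March 7? ✗ → no.
Result: A, S.

A, S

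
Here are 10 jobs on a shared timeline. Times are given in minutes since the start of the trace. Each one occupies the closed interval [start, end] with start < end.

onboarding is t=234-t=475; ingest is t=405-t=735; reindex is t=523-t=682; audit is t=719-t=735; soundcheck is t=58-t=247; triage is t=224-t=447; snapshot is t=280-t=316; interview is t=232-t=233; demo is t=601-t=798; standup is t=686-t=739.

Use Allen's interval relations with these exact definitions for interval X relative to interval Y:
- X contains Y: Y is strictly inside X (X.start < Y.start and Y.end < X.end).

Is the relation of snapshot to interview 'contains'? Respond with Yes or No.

No

snapshot = [t=280, t=316], interview = [t=232, t=233].
Actual relation of snapshot to interview: after.
Asked whether 'contains' holds → No.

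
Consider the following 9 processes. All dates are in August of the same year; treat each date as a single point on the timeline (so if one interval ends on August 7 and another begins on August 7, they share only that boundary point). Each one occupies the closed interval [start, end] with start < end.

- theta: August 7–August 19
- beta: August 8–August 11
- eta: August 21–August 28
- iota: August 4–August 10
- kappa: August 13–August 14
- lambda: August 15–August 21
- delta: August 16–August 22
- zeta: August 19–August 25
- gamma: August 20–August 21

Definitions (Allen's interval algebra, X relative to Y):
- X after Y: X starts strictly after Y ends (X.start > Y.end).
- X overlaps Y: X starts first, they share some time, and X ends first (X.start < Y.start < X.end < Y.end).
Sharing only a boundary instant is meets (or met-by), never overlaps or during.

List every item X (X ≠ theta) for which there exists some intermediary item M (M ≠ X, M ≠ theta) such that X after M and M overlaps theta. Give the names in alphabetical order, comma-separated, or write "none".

delta, eta, gamma, kappa, lambda, zeta

Target theta = [August 7, August 19].
Intermediaries M with M overlaps theta: iota.
Via iota — items with X after iota: delta, eta, gamma, kappa, lambda, zeta.
Union: delta, eta, gamma, kappa, lambda, zeta.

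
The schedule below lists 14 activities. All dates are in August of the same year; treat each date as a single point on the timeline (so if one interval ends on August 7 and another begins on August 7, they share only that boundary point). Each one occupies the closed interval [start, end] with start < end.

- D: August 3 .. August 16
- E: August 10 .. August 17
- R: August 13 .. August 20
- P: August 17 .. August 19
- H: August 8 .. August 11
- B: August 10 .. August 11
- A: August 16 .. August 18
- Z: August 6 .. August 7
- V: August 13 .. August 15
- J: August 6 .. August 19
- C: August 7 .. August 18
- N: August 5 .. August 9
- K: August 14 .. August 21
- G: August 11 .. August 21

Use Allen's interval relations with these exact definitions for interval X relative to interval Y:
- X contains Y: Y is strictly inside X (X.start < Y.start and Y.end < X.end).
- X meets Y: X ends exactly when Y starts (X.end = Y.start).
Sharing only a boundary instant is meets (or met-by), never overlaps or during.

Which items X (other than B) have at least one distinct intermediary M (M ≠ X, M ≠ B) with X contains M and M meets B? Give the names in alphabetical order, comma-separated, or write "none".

Target B = [August 10, August 11].
Intermediaries M with M meets B: none.
Union: none.

none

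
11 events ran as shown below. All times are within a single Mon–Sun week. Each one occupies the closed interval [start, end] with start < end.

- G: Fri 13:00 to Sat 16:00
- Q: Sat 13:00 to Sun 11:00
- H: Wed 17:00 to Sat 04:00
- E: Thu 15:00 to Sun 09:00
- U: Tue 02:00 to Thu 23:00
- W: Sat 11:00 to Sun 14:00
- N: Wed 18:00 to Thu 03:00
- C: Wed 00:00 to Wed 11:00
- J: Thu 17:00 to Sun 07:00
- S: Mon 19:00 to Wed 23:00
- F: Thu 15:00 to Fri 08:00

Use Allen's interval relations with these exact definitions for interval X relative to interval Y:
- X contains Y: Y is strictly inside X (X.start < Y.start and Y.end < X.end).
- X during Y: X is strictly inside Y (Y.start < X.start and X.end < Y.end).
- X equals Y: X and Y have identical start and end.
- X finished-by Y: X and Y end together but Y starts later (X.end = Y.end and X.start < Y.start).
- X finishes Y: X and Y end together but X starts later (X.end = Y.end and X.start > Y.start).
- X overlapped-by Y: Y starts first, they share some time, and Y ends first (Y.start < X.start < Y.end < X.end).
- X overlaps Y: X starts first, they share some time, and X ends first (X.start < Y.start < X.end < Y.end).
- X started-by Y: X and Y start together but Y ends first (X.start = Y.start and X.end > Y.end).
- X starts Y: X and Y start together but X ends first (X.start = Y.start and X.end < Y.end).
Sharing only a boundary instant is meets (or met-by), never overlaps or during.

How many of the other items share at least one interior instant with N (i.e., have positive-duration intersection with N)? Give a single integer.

3

Target N = [Wed 18:00, Thu 03:00].
C [Wed 00:00, Wed 11:00] → before → no.
E [Thu 15:00, Sun 09:00] → after → no.
F [Thu 15:00, Fri 08:00] → after → no.
G [Fri 13:00, Sat 16:00] → after → no.
H [Wed 17:00, Sat 04:00] → contains → counts.
J [Thu 17:00, Sun 07:00] → after → no.
Q [Sat 13:00, Sun 11:00] → after → no.
S [Mon 19:00, Wed 23:00] → overlaps → counts.
U [Tue 02:00, Thu 23:00] → contains → counts.
W [Sat 11:00, Sun 14:00] → after → no.
Total: 3.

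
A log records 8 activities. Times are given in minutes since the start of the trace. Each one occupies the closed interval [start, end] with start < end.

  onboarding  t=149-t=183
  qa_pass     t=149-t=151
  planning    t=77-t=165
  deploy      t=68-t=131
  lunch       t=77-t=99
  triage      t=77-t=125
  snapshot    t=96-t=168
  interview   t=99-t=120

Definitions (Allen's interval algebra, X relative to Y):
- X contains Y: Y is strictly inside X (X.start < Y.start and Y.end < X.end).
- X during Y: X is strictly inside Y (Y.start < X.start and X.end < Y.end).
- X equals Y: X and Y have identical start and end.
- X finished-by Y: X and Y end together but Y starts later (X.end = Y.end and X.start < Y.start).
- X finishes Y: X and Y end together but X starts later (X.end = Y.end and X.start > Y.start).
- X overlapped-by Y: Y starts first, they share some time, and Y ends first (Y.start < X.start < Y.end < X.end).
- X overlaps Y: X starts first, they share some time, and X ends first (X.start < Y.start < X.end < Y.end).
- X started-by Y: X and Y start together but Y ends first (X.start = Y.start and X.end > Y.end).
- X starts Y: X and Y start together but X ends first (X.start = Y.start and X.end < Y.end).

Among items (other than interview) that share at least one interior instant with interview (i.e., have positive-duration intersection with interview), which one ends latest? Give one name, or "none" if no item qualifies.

snapshot

Target interview = [t=99, t=120].
deploy [t=68, t=131] → contains → candidate.
lunch [t=77, t=99] → meets → excluded.
onboarding [t=149, t=183] → after → excluded.
planning [t=77, t=165] → contains → candidate.
qa_pass [t=149, t=151] → after → excluded.
snapshot [t=96, t=168] → contains → candidate.
triage [t=77, t=125] → contains → candidate.
Among candidates, latest end is t=168 → snapshot.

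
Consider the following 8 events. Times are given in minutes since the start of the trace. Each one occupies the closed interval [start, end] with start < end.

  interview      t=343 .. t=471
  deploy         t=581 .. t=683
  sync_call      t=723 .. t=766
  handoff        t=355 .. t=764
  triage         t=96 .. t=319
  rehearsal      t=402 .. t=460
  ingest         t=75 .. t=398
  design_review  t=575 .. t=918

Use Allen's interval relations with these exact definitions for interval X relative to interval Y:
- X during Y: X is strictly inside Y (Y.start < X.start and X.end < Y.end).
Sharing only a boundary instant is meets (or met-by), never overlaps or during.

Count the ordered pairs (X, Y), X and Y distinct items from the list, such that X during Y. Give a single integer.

Checking all 56 ordered pairs for relation 'during'; matching pairs in alphabetical order:
(deploy, design_review): deploy during design_review ✓
(deploy, handoff): deploy during handoff ✓
(rehearsal, handoff): rehearsal during handoff ✓
(rehearsal, interview): rehearsal during interview ✓
(sync_call, design_review): sync_call during design_review ✓
(triage, ingest): triage during ingest ✓
Count: 6.

6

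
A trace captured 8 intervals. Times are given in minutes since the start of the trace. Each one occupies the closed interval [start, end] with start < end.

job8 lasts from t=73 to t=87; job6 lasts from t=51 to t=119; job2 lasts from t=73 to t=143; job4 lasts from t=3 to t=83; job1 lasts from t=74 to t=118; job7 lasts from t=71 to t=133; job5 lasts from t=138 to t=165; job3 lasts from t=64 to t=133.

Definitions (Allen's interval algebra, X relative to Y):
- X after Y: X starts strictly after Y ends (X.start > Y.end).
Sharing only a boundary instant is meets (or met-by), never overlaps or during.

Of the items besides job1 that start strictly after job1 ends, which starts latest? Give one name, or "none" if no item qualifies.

Target job1 = [t=74, t=118].
job2 [t=73, t=143] → contains → excluded.
job3 [t=64, t=133] → contains → excluded.
job4 [t=3, t=83] → overlaps → excluded.
job5 [t=138, t=165] → after → candidate.
job6 [t=51, t=119] → contains → excluded.
job7 [t=71, t=133] → contains → excluded.
job8 [t=73, t=87] → overlaps → excluded.
Among candidates, latest start is t=138 → job5.

job5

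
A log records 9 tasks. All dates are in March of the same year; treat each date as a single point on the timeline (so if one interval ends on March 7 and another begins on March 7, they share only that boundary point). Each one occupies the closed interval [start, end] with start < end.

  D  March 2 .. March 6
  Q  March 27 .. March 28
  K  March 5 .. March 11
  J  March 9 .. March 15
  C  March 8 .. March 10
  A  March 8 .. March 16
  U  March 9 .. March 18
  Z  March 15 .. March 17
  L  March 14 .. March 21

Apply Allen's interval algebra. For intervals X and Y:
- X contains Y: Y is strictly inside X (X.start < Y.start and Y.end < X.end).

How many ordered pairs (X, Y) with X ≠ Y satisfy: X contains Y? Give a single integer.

Checking all 72 ordered pairs for relation 'contains'; matching pairs in alphabetical order:
(A, J): A contains J ✓
(K, C): K contains C ✓
(L, Z): L contains Z ✓
(U, Z): U contains Z ✓
Count: 4.

4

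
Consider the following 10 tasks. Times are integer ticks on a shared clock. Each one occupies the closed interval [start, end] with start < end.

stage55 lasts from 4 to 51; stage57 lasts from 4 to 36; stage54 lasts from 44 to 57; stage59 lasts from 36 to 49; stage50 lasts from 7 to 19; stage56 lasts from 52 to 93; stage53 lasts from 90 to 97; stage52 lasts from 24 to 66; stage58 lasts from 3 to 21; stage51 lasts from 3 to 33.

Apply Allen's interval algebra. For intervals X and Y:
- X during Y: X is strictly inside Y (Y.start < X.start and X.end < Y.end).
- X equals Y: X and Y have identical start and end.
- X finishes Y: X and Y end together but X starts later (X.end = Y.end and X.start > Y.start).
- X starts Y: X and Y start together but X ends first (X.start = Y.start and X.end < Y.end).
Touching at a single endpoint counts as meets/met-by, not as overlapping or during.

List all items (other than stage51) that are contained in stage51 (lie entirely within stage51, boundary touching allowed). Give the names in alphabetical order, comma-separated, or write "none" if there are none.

Target stage51 = [3, 33].
stage50 [7, 19] → during → yes.
stage52 [24, 66] → overlapped-by → no.
stage53 [90, 97] → after → no.
stage54 [44, 57] → after → no.
stage55 [4, 51] → overlapped-by → no.
stage56 [52, 93] → after → no.
stage57 [4, 36] → overlapped-by → no.
stage58 [3, 21] → starts → yes.
stage59 [36, 49] → after → no.
Result: stage50, stage58.

stage50, stage58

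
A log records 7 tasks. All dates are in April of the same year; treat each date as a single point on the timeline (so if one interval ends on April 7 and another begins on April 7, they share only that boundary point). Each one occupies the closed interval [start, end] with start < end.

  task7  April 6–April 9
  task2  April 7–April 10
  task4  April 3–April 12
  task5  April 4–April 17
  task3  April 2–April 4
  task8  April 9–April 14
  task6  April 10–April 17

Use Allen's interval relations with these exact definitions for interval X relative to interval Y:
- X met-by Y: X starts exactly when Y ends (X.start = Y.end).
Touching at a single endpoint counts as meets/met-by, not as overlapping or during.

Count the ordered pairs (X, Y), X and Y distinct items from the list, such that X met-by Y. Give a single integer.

Checking all 42 ordered pairs for relation 'met-by'; matching pairs in alphabetical order:
(task5, task3): task5 met-by task3 ✓
(task6, task2): task6 met-by task2 ✓
(task8, task7): task8 met-by task7 ✓
Count: 3.

3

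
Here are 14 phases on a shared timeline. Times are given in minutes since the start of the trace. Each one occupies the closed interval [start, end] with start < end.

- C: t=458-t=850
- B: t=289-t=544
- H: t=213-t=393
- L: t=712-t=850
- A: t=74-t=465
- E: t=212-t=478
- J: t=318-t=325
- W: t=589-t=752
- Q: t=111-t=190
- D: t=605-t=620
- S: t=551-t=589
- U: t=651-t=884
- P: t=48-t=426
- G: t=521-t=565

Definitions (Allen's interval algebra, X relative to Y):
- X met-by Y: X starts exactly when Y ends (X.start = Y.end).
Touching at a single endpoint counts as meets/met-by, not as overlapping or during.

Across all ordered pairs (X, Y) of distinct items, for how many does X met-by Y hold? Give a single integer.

1

Checking all 182 ordered pairs for relation 'met-by'; matching pairs in alphabetical order:
(W, S): W met-by S ✓
Count: 1.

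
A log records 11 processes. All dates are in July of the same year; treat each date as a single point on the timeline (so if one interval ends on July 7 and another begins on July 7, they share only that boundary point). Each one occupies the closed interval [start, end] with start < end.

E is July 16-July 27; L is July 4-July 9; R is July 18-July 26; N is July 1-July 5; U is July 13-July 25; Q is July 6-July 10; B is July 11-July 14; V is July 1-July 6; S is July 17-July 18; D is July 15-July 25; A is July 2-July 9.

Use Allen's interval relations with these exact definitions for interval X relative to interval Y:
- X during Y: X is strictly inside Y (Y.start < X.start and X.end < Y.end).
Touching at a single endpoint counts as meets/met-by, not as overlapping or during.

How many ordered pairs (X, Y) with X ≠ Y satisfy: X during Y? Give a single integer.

4

Checking all 110 ordered pairs for relation 'during'; matching pairs in alphabetical order:
(R, E): R during E ✓
(S, D): S during D ✓
(S, E): S during E ✓
(S, U): S during U ✓
Count: 4.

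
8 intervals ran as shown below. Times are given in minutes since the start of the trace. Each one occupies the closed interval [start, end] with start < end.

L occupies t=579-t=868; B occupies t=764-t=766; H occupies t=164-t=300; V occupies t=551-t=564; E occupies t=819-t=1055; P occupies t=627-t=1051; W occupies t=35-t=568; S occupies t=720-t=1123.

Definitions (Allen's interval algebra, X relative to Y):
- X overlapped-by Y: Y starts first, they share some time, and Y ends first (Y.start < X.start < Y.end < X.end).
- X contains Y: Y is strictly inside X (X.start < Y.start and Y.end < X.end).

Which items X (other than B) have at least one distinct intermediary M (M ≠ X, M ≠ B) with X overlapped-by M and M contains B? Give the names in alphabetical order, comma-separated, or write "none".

Target B = [t=764, t=766].
Intermediaries M with M contains B: L, P, S.
Via L — items with X overlapped-by L: E, P, S.
Via P — items with X overlapped-by P: E, S.
Via S — items with X overlapped-by S: none.
Union: E, P, S.

E, P, S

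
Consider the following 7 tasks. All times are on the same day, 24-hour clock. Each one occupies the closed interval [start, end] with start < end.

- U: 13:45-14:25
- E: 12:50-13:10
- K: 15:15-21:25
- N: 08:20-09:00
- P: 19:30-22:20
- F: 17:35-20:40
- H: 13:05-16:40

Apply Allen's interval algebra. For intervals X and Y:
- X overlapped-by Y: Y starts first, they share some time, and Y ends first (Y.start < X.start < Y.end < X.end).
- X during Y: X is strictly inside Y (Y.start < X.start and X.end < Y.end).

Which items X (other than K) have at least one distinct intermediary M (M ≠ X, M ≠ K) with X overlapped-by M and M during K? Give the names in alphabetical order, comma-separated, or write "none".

P

Target K = [15:15, 21:25].
Intermediaries M with M during K: F.
Via F — items with X overlapped-by F: P.
Union: P.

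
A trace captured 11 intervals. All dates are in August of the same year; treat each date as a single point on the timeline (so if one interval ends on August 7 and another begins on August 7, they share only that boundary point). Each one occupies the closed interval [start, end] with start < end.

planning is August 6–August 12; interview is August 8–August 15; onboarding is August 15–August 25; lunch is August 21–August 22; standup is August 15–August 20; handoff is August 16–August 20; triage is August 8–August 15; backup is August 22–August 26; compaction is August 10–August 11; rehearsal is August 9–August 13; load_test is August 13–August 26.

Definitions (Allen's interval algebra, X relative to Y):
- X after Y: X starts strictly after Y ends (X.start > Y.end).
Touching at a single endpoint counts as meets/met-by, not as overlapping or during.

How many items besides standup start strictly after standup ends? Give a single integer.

Target standup = [August 15, August 20].
backup [August 22, August 26] → after → counts.
compaction [August 10, August 11] → before → no.
handoff [August 16, August 20] → finishes → no.
interview [August 8, August 15] → meets → no.
load_test [August 13, August 26] → contains → no.
lunch [August 21, August 22] → after → counts.
onboarding [August 15, August 25] → started-by → no.
planning [August 6, August 12] → before → no.
rehearsal [August 9, August 13] → before → no.
triage [August 8, August 15] → meets → no.
Total: 2.

2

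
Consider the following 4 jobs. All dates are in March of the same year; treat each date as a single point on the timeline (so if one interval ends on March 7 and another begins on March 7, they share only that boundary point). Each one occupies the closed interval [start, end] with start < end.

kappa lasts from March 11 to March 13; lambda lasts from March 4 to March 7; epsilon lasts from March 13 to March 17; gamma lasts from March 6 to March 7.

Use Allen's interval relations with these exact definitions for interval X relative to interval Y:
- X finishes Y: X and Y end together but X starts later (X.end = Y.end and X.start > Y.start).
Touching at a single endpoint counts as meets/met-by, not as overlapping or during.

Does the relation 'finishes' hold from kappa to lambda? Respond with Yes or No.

No

kappa = [March 11, March 13], lambda = [March 4, March 7].
Actual relation of kappa to lambda: after.
Asked whether 'finishes' holds → No.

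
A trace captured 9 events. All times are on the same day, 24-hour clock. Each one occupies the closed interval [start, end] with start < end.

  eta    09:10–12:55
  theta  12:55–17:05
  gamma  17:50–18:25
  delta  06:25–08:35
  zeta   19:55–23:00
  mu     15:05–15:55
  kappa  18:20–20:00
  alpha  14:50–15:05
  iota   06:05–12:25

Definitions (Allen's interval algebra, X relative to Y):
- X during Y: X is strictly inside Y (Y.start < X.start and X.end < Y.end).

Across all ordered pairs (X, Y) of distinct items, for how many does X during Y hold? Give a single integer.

3

Checking all 72 ordered pairs for relation 'during'; matching pairs in alphabetical order:
(alpha, theta): alpha during theta ✓
(delta, iota): delta during iota ✓
(mu, theta): mu during theta ✓
Count: 3.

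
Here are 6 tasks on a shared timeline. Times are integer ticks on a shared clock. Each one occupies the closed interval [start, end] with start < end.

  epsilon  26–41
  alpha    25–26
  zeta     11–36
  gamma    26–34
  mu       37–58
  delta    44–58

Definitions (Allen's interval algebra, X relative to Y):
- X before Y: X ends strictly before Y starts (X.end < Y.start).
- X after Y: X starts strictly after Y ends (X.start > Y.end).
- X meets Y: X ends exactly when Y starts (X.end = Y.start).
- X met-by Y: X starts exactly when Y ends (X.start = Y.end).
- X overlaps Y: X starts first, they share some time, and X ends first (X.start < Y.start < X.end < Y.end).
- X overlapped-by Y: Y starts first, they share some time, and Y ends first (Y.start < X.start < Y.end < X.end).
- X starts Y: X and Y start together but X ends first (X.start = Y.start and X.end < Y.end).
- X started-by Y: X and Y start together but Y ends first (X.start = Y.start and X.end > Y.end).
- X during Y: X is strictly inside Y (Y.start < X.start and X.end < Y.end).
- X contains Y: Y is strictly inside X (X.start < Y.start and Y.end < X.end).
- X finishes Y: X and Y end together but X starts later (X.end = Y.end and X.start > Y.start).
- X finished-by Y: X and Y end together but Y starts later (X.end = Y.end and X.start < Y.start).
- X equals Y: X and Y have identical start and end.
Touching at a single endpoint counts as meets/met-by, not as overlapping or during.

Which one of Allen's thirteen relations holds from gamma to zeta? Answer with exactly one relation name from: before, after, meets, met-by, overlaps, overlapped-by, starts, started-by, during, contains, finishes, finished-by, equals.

gamma = [26, 34]; zeta = [11, 36].
Compare endpoints: gamma.start > zeta.start, gamma.start < zeta.end, gamma.end > zeta.start, gamma.end < zeta.end.
That pattern is 'during'.

during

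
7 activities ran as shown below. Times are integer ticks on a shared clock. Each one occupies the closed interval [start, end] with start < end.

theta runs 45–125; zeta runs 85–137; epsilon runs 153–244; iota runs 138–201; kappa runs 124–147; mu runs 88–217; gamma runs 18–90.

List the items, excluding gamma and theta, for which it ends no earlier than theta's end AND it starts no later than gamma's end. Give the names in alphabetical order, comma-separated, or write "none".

Conditions: its end is no earlier than theta's end (X.end >= 125) AND its start is no later than gamma's end (X.start <= 90).
epsilon: end 244 >= 125? ✓; start 153 <= 90? ✗ → no.
iota: end 201 >= 125? ✓; start 138 <= 90? ✗ → no.
kappa: end 147 >= 125? ✓; start 124 <= 90? ✗ → no.
mu: end 217 >= 125? ✓; start 88 <= 90? ✓ → yes.
zeta: end 137 >= 125? ✓; start 85 <= 90? ✓ → yes.
Result: mu, zeta.

mu, zeta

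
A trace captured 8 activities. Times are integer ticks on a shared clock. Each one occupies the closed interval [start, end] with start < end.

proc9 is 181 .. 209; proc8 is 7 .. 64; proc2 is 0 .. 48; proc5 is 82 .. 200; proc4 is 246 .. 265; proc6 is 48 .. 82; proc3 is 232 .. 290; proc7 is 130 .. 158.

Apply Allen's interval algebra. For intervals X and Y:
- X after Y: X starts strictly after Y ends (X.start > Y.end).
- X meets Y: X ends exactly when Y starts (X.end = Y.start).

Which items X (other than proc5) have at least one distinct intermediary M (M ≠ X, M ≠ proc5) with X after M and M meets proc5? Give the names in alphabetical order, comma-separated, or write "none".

Target proc5 = [82, 200].
Intermediaries M with M meets proc5: proc6.
Via proc6 — items with X after proc6: proc3, proc4, proc7, proc9.
Union: proc3, proc4, proc7, proc9.

proc3, proc4, proc7, proc9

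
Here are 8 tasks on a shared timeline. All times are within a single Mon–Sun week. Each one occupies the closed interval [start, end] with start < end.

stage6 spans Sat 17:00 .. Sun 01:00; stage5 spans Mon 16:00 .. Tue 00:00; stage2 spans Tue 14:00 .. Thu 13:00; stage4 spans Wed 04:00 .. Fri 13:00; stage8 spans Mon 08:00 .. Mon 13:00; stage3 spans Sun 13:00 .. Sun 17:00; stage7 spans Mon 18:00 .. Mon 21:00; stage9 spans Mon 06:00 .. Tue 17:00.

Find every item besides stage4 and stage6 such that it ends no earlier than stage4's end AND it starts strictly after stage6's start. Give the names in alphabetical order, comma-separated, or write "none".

Conditions: its end is no earlier than stage4's end (X.end >= Fri 13:00) AND its start is strictly after stage6's start (X.start > Sat 17:00).
stage2: end Thu 13:00 >= Fri 13:00? ✗; start Tue 14:00 > Sat 17:00? ✗ → no.
stage3: end Sun 17:00 >= Fri 13:00? ✓; start Sun 13:00 > Sat 17:00? ✓ → yes.
stage5: end Tue 00:00 >= Fri 13:00? ✗; start Mon 16:00 > Sat 17:00? ✗ → no.
stage7: end Mon 21:00 >= Fri 13:00? ✗; start Mon 18:00 > Sat 17:00? ✗ → no.
stage8: end Mon 13:00 >= Fri 13:00? ✗; start Mon 08:00 > Sat 17:00? ✗ → no.
stage9: end Tue 17:00 >= Fri 13:00? ✗; start Mon 06:00 > Sat 17:00? ✗ → no.
Result: stage3.

stage3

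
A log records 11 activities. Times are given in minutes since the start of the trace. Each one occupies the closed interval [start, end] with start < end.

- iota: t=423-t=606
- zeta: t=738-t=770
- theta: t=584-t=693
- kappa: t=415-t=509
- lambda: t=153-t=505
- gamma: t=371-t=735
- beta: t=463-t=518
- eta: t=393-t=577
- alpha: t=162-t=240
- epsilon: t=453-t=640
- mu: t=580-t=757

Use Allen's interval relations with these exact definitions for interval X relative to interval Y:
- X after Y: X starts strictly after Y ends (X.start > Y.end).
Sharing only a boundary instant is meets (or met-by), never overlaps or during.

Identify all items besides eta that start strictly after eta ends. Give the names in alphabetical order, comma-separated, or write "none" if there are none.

Target eta = [t=393, t=577].
alpha [t=162, t=240] → before → no.
beta [t=463, t=518] → during → no.
epsilon [t=453, t=640] → overlapped-by → no.
gamma [t=371, t=735] → contains → no.
iota [t=423, t=606] → overlapped-by → no.
kappa [t=415, t=509] → during → no.
lambda [t=153, t=505] → overlaps → no.
mu [t=580, t=757] → after → yes.
theta [t=584, t=693] → after → yes.
zeta [t=738, t=770] → after → yes.
Result: mu, theta, zeta.

mu, theta, zeta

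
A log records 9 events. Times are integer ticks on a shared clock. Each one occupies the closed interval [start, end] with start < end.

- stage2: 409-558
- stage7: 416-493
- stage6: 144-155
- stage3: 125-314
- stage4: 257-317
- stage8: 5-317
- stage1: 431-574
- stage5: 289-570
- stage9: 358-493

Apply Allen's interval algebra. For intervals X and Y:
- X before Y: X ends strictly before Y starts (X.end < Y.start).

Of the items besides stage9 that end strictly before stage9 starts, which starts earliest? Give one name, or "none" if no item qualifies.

stage8

Target stage9 = [358, 493].
stage1 [431, 574] → overlapped-by → excluded.
stage2 [409, 558] → overlapped-by → excluded.
stage3 [125, 314] → before → candidate.
stage4 [257, 317] → before → candidate.
stage5 [289, 570] → contains → excluded.
stage6 [144, 155] → before → candidate.
stage7 [416, 493] → finishes → excluded.
stage8 [5, 317] → before → candidate.
Among candidates, earliest start is 5 → stage8.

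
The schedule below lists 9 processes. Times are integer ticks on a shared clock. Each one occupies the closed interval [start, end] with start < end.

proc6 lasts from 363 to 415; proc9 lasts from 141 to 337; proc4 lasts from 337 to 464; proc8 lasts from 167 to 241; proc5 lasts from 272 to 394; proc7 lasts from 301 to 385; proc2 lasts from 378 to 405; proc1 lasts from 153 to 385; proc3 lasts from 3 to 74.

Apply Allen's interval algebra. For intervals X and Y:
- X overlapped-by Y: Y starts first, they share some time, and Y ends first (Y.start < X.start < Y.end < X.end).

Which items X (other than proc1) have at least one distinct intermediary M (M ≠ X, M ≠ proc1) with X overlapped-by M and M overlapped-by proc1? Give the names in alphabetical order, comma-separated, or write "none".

proc2, proc4, proc6

Target proc1 = [153, 385].
Intermediaries M with M overlapped-by proc1: proc2, proc4, proc5, proc6.
Via proc2 — items with X overlapped-by proc2: none.
Via proc4 — items with X overlapped-by proc4: none.
Via proc5 — items with X overlapped-by proc5: proc2, proc4, proc6.
Via proc6 — items with X overlapped-by proc6: none.
Union: proc2, proc4, proc6.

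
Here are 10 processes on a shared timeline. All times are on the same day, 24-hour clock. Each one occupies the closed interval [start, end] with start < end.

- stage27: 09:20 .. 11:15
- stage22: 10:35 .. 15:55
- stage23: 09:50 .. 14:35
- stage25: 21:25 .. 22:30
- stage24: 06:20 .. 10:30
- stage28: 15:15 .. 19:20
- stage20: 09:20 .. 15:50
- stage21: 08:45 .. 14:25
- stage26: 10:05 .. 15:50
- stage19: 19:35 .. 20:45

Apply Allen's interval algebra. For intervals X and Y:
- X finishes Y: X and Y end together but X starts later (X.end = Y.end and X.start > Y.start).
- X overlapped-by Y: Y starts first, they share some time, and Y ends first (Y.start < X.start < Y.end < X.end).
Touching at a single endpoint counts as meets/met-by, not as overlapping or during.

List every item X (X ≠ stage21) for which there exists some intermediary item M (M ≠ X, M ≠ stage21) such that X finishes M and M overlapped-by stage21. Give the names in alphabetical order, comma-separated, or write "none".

stage26

Target stage21 = [08:45, 14:25].
Intermediaries M with M overlapped-by stage21: stage20, stage22, stage23, stage26.
Via stage20 — items with X finishes stage20: stage26.
Via stage22 — items with X finishes stage22: none.
Via stage23 — items with X finishes stage23: none.
Via stage26 — items with X finishes stage26: none.
Union: stage26.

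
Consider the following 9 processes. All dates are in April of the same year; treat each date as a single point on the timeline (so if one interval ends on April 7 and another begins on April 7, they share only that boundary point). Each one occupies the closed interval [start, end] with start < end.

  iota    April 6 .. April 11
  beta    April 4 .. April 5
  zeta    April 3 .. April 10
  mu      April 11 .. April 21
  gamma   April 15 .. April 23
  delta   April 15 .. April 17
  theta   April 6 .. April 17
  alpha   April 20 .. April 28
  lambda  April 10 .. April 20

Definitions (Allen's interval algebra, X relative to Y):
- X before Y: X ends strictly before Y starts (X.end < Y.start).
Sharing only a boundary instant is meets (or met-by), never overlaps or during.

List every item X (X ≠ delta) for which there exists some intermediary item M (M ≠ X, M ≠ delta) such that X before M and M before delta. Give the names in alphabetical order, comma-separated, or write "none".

beta

Target delta = [April 15, April 17].
Intermediaries M with M before delta: beta, iota, zeta.
Via beta — items with X before beta: none.
Via iota — items with X before iota: beta.
Via zeta — items with X before zeta: none.
Union: beta.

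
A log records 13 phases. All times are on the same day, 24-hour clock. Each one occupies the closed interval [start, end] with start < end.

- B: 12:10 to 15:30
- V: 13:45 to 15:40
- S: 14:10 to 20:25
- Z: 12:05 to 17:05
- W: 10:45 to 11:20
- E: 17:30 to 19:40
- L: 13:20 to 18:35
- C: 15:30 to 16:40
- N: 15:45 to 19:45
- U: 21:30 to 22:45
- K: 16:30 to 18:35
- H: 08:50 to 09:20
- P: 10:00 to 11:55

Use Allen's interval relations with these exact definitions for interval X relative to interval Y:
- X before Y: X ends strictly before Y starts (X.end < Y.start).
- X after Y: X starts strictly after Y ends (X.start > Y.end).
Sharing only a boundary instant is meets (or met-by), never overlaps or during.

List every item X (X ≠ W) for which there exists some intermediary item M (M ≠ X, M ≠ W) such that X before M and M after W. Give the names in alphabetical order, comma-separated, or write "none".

B, C, E, H, K, L, N, P, S, V, Z

Target W = [10:45, 11:20].
Intermediaries M with M after W: B, C, E, K, L, N, S, U, V, Z.
Via B — items with X before B: H, P.
Via C — items with X before C: H, P.
Via E — items with X before E: B, C, H, P, V, Z.
Via K — items with X before K: B, H, P, V.
Via L — items with X before L: H, P.
Via N — items with X before N: B, H, P, V.
Via S — items with X before S: H, P.
Via U — items with X before U: B, C, E, H, K, L, N, P, S, V, Z.
Via V — items with X before V: H, P.
Via Z — items with X before Z: H, P.
Union: B, C, E, H, K, L, N, P, S, V, Z.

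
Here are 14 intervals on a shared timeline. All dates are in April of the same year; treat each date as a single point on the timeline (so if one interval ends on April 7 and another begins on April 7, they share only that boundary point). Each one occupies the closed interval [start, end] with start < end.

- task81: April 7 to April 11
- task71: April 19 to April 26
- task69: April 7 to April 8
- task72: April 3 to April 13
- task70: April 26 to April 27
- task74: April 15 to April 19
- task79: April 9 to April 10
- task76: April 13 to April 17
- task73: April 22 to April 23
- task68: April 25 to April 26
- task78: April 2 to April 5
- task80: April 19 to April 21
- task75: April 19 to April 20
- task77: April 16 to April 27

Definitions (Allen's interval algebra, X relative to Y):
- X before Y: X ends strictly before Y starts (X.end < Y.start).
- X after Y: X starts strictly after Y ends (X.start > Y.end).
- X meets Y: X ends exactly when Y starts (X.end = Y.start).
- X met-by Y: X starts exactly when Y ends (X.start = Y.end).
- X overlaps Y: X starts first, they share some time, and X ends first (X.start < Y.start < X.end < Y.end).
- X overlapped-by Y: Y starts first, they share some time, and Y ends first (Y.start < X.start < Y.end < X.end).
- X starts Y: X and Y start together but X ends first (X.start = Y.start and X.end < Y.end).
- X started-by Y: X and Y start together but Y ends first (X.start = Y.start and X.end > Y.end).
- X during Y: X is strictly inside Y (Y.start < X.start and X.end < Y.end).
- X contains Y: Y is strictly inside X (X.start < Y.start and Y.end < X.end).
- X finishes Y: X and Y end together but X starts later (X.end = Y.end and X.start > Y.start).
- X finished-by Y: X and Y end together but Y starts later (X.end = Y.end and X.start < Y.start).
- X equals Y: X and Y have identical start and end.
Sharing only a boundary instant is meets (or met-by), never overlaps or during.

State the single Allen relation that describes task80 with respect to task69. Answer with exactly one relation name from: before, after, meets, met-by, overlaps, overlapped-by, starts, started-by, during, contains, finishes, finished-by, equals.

task80 = [April 19, April 21]; task69 = [April 7, April 8].
Compare endpoints: task80.start > task69.start, task80.start > task69.end, task80.end > task69.start, task80.end > task69.end.
That pattern is 'after'.

after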